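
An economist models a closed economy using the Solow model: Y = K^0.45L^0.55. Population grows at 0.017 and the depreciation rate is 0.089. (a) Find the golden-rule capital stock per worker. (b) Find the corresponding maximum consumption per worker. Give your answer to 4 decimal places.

n + δ = 0.017 + 0.089 = 0.106.
At the golden rule the marginal product of capital equals n+δ: 0.45·k^(0.45−1) = 0.106. Solving, k_gold = (0.45/0.106)^(1/0.55) ≈ 13.8563.
y_gold = 13.8563^0.45 ≈ 3.2639; c_gold = y_gold − 0.106·k_gold ≈ 1.7952.

(a) k_gold ≈ 13.8563; (b) c_gold ≈ 1.7952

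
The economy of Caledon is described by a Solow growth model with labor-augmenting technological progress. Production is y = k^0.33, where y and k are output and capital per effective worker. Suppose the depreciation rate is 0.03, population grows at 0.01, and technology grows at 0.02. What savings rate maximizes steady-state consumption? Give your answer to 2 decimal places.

s_gold = 0.33

n + g + δ = 0.01 + 0.02 + 0.03 = 0.06.
At the golden rule MPK = n+g+δ, and in any Cobb-Douglas steady state s = (n+g+δ)·k/y = MPK·k/y = capital's share 0.33.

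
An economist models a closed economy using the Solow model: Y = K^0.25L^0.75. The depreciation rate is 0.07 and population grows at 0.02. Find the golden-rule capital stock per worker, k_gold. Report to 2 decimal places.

Capital per worker breaks even when investment replaces (n + δ)·k; here n + δ = 0.09.
Maximizing c = f(k) − (n+δ)·k gives f'(k) = n+δ, i.e. 0.25·k^(0.25−1) = 0.09, so k_gold = (0.25/0.09)^(1/0.75) ≈ 3.9048.

k_gold ≈ 3.90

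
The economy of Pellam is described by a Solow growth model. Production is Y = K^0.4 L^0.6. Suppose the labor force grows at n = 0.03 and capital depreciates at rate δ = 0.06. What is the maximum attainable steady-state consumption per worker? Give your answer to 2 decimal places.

c_gold ≈ 1.62

Break-even investment rate: n + δ = 0.03 + 0.06 = 0.09.
Maximizing c = f(k) − (n+δ)·k gives f'(k) = n+δ, i.e. 0.4·k^(0.4−1) = 0.09, so k_gold = (0.4/0.09)^(1/0.6) ≈ 12.0142.
y_gold = 12.0142^0.4 ≈ 2.7032.
c_gold = y_gold − (n+δ)·k_gold = 2.7032 − 0.09·12.0142 ≈ 1.6219.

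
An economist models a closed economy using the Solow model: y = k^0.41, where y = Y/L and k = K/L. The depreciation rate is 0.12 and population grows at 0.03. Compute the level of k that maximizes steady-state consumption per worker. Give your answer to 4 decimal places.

The effective depreciation rate is n + δ = 0.03 + 0.12 = 0.15.
Golden rule sets MPK = n+δ: 0.41·k^(0.41−1) = 0.15, so k_gold = (0.41/0.15)^(1/0.59) ≈ 5.4974.

k_gold ≈ 5.4974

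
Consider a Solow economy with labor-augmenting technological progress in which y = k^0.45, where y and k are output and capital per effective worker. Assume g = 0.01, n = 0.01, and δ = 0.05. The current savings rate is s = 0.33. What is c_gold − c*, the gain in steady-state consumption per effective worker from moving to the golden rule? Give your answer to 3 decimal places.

The effective depreciation rate is n + g + δ = 0.01 + 0.01 + 0.05 = 0.07.
Current steady state (s = 0.33): k* = (0.33/0.07)^(1/0.55) ≈ 16.7646, y* = 16.7646^0.45 ≈ 3.5561, c* = (1−0.33)·3.5561 ≈ 2.3826.
Maximizing c = f(k) − (n+g+δ)·k gives f'(k) = n+g+δ, i.e. 0.45·k^(0.45−1) = 0.07, so k_gold = (0.45/0.07)^(1/0.55) ≈ 29.4645.
y_gold = 29.4645^0.45 ≈ 4.5834, c_gold = y_gold − 0.07·k_gold ≈ 2.5209.
Gain: Δc = 2.5209 − 2.3826 ≈ 0.1382.

Δc ≈ 0.138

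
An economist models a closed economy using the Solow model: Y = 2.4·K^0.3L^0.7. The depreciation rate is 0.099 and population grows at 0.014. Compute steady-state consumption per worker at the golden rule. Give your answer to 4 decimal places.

Capital per worker breaks even when investment replaces (n + δ)·k; here n + δ = 0.113.
Golden rule sets MPK = n+δ: 0.3·2.4·k^(0.3−1) = 0.113, so k_gold = (0.3·2.4/0.113)^(1/0.7) ≈ 14.0908.
y_gold = 2.4·14.0908^0.3 ≈ 5.3075.
c_gold = y_gold − (n+δ)·k_gold = 5.3075 − 0.113·14.0908 ≈ 3.7153.

c_gold ≈ 3.7153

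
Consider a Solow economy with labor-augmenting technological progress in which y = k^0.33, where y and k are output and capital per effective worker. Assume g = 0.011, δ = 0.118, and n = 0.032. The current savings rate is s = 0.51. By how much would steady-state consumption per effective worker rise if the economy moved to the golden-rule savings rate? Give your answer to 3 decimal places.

Δc ≈ 0.089

n + g + δ = 0.032 + 0.011 + 0.118 = 0.161.
Current steady state (s = 0.51): k* = (0.51/0.161)^(1/0.67) ≈ 5.5896, y* = 5.5896^0.33 ≈ 1.7646, c* = (1−0.51)·1.7646 ≈ 0.8646.
Golden rule sets MPK = n+g+δ: 0.33·k^(0.33−1) = 0.161, so k_gold = (0.33/0.161)^(1/0.67) ≈ 2.9188.
y_gold = 2.9188^0.33 ≈ 1.4240, c_gold = y_gold − 0.161·k_gold ≈ 0.9541.
Gain: Δc = 0.9541 − 0.8646 ≈ 0.0895.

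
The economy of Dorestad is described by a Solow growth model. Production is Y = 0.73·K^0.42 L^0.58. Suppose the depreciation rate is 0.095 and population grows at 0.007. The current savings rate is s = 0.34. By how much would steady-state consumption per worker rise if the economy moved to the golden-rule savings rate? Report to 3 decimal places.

n + δ = 0.007 + 0.095 = 0.102.
Current steady state (s = 0.34): k* = (0.34·0.73/0.102)^(1/0.58) ≈ 4.6330, y* = 0.73·4.6330^0.42 ≈ 1.3899, c* = (1−0.34)·1.3899 ≈ 0.9173.
At the golden rule the marginal product of capital equals n+δ: 0.42·0.73·k^(0.42−1) = 0.102. Solving, k_gold = (0.42·0.73/0.102)^(1/0.58) ≈ 6.6694.
y_gold = 0.73·6.6694^0.42 ≈ 1.6197, c_gold = y_gold − 0.102·k_gold ≈ 0.9394.
Gain: Δc = 0.9394 − 0.9173 ≈ 0.0221.

Δc ≈ 0.022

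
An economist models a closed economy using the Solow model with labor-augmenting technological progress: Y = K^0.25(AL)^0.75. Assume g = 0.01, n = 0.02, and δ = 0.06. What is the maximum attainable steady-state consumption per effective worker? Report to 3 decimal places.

c_gold ≈ 1.054

Capital per effective worker breaks even when investment replaces (n + g + δ)·k; here n + g + δ = 0.09.
Maximizing c = f(k) − (n+g+δ)·k gives f'(k) = n+g+δ, i.e. 0.25·k^(0.25−1) = 0.09, so k_gold = (0.25/0.09)^(1/0.75) ≈ 3.9048.
y_gold = 3.9048^0.25 ≈ 1.4057.
c_gold = y_gold − (n+g+δ)·k_gold = 1.4057 − 0.09·3.9048 ≈ 1.0543.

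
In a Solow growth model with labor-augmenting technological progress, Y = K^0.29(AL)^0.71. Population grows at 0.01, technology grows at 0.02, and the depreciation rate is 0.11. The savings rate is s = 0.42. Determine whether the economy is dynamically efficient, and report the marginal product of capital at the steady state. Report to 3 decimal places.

The effective depreciation rate is n + g + δ = 0.01 + 0.02 + 0.11 = 0.14.
Steady-state k*: s·k^0.29 = 0.14·k gives k* = (0.42/0.14)^(1/0.71) ≈ 4.6990.
MPK = 0.29·4.6990^(-0.71) ≈ 0.0967.
MPK < n+g+δ = 0.14, so the economy is dynamically inefficient (over-saving).

dynamically inefficient; MPK ≈ 0.097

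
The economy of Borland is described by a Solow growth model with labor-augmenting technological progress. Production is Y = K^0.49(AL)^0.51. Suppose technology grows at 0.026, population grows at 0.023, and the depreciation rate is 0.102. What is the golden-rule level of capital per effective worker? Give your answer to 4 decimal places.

n + g + δ = 0.023 + 0.026 + 0.102 = 0.151.
Golden rule sets MPK = n+g+δ: 0.49·k^(0.49−1) = 0.151, so k_gold = (0.49/0.151)^(1/0.51) ≈ 10.0552.

k_gold ≈ 10.0552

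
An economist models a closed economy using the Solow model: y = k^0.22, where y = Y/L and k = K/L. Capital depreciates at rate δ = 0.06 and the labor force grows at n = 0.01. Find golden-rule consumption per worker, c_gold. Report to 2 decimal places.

c_gold ≈ 1.08

Break-even investment rate: n + δ = 0.01 + 0.06 = 0.07.
Setting f'(k) = n+δ gives 0.22·k^(0.22−1) = 0.07, hence k_gold = (0.22/0.07)^(1/0.78) ≈ 4.3411.
y_gold = 4.3411^0.22 ≈ 1.3812.
c_gold = y_gold − (n+δ)·k_gold = 1.3812 − 0.07·4.3411 ≈ 1.0774.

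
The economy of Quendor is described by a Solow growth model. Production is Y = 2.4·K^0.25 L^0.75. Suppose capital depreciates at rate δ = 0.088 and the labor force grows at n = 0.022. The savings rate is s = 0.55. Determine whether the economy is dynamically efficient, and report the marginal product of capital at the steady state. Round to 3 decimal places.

dynamically inefficient; MPK ≈ 0.050

n + δ = 0.022 + 0.088 = 0.11.
Steady-state k*: s·A·k^0.25 = 0.11·k gives k* = (0.55·2.4/0.11)^(1/0.75) ≈ 27.4731.
MPK = 0.25·2.4·27.4731^(-0.75) ≈ 0.0500.
MPK < n+δ = 0.11, so the economy is dynamically inefficient (over-saving).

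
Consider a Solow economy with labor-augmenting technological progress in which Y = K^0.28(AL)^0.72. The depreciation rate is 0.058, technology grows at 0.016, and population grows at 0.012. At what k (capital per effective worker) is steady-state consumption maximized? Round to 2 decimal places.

The effective depreciation rate is n + g + δ = 0.012 + 0.016 + 0.058 = 0.086.
Maximizing c = f(k) − (n+g+δ)·k gives f'(k) = n+g+δ, i.e. 0.28·k^(0.28−1) = 0.086, so k_gold = (0.28/0.086)^(1/0.72) ≈ 5.1526.

k_gold ≈ 5.15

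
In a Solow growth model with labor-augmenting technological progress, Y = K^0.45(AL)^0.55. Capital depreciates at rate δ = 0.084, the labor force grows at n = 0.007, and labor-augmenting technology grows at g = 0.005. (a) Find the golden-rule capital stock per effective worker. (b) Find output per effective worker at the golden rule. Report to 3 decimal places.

(a) k_gold ≈ 16.592; (b) y_gold ≈ 3.540

n + g + δ = 0.007 + 0.005 + 0.084 = 0.096.
Golden rule sets MPK = n+g+δ: 0.45·k^(0.45−1) = 0.096, so k_gold = (0.45/0.096)^(1/0.55) ≈ 16.5918.
y_gold = 16.5918^0.45 ≈ 3.5396.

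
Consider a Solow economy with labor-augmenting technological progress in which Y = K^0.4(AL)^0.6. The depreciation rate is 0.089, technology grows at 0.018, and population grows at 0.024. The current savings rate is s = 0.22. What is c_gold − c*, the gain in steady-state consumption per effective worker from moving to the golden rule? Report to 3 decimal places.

Break-even investment rate: n + g + δ = 0.024 + 0.018 + 0.089 = 0.131.
Current steady state (s = 0.22): k* = (0.22/0.131)^(1/0.6) ≈ 2.3728, y* = 2.3728^0.4 ≈ 1.4129, c* = (1−0.22)·1.4129 ≈ 1.1020.
Maximizing c = f(k) − (n+g+δ)·k gives f'(k) = n+g+δ, i.e. 0.4·k^(0.4−1) = 0.131, so k_gold = (0.4/0.131)^(1/0.6) ≈ 6.4266.
y_gold = 6.4266^0.4 ≈ 2.1047, c_gold = y_gold − 0.131·k_gold ≈ 1.2628.
Gain: Δc = 1.2628 − 1.1020 ≈ 0.1608.

Δc ≈ 0.161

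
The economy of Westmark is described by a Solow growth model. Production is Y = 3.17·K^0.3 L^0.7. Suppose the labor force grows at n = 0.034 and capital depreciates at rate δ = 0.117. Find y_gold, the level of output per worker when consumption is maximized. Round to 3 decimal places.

y_gold ≈ 6.975

The effective depreciation rate is n + δ = 0.034 + 0.117 = 0.151.
Golden rule sets MPK = n+δ: 0.3·3.17·k^(0.3−1) = 0.151, so k_gold = (0.3·3.17/0.151)^(1/0.7) ≈ 13.8586.
Output: y_gold = 3.17·k_gold^0.3 = 3.17·13.8586^0.3 ≈ 6.9755.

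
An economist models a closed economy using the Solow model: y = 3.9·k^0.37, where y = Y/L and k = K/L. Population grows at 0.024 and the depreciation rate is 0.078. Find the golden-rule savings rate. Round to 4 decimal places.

The effective depreciation rate is n + δ = 0.024 + 0.078 = 0.102.
At the golden rule MPK = n+δ, and in any Cobb-Douglas steady state s = (n+δ)·k/y = MPK·k/y = capital's share 0.37.

s_gold = 0.3700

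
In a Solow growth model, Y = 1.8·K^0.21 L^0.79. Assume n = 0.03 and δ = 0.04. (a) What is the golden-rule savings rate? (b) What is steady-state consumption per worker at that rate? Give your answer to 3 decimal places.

Capital per worker breaks even when investment replaces (n + δ)·k; here n + δ = 0.07.
For Cobb-Douglas, s_gold equals capital's share: s_gold = 0.21.
At the golden rule the marginal product of capital equals n+δ: 0.21·1.8·k^(0.21−1) = 0.07. Solving, k_gold = (0.21·1.8/0.07)^(1/0.79) ≈ 8.4544.
y_gold = 1.8·8.4544^0.21 ≈ 2.8181; c_gold = (1−0.21)·y_gold ≈ 2.2263.

(a) s_gold = 0.210; (b) c_gold ≈ 2.226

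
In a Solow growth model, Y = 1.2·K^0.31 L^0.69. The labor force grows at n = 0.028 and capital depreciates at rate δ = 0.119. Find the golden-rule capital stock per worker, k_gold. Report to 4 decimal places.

Capital per worker breaks even when investment replaces (n + δ)·k; here n + δ = 0.147.
Golden rule sets MPK = n+δ: 0.31·1.2·k^(0.31−1) = 0.147, so k_gold = (0.31·1.2/0.147)^(1/0.69) ≈ 3.8405.

k_gold ≈ 3.8405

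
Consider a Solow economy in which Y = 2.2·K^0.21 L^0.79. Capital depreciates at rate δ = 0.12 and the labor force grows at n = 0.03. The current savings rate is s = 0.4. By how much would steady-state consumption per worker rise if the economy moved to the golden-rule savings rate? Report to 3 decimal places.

Break-even investment rate: n + δ = 0.03 + 0.12 = 0.15.
Current steady state (s = 0.4): k* = (0.4·2.2/0.15)^(1/0.79) ≈ 9.3896, y* = 2.2·9.3896^0.21 ≈ 3.5211, c* = (1−0.4)·3.5211 ≈ 2.1127.
Maximizing c = f(k) − (n+δ)·k gives f'(k) = n+δ, i.e. 0.21·2.2·k^(0.21−1) = 0.15, so k_gold = (0.21·2.2/0.15)^(1/0.79) ≈ 4.1535.
y_gold = 2.2·4.1535^0.21 ≈ 2.9668, c_gold = y_gold − 0.15·k_gold ≈ 2.3438.
Gain: Δc = 2.3438 − 2.1127 ≈ 0.2311.

Δc ≈ 0.231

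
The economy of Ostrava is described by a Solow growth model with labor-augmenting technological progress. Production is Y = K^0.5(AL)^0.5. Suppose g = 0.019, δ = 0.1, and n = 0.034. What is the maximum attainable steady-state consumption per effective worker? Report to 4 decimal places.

c_gold ≈ 1.6340

Capital per effective worker breaks even when investment replaces (n + g + δ)·k; here n + g + δ = 0.153.
At the golden rule the marginal product of capital equals n+g+δ: 0.5·k^(0.5−1) = 0.153. Solving, k_gold = (0.5/0.153)^(1/0.5) ≈ 10.6797.
y_gold = 10.6797^0.5 ≈ 3.2680.
c_gold = y_gold − (n+g+δ)·k_gold = 3.2680 − 0.153·10.6797 ≈ 1.6340.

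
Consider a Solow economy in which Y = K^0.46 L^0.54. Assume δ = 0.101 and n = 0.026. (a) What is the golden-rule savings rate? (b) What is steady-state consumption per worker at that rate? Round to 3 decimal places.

The effective depreciation rate is n + δ = 0.026 + 0.101 = 0.127.
For Cobb-Douglas, s_gold equals capital's share: s_gold = 0.46.
Setting f'(k) = n+δ gives 0.46·k^(0.46−1) = 0.127, hence k_gold = (0.46/0.127)^(1/0.54) ≈ 10.8418.
y_gold = 10.8418^0.46 ≈ 2.9933; c_gold = (1−0.46)·y_gold ≈ 1.6164.

(a) s_gold = 0.460; (b) c_gold ≈ 1.616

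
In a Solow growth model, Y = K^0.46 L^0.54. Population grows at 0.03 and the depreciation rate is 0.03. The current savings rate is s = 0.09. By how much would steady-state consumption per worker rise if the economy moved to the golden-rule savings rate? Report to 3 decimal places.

Δc ≈ 1.776

Break-even investment rate: n + δ = 0.03 + 0.03 = 0.06.
Current steady state (s = 0.09): k* = (0.09/0.06)^(1/0.54) ≈ 2.1188, y* = 2.1188^0.46 ≈ 1.4125, c* = (1−0.09)·1.4125 ≈ 1.2854.
At the golden rule the marginal product of capital equals n+δ: 0.46·k^(0.46−1) = 0.06. Solving, k_gold = (0.46/0.06)^(1/0.54) ≈ 43.4671.
y_gold = 43.4671^0.46 ≈ 5.6696, c_gold = y_gold − 0.06·k_gold ≈ 3.0616.
Gain: Δc = 3.0616 − 1.2854 ≈ 1.7762.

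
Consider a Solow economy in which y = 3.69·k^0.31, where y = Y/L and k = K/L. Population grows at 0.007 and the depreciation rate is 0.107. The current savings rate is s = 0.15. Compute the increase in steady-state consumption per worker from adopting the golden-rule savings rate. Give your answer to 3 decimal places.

The effective depreciation rate is n + δ = 0.007 + 0.107 = 0.114.
Current steady state (s = 0.15): k* = (0.15·3.69/0.114)^(1/0.69) ≈ 9.8744, y* = 3.69·9.8744^0.31 ≈ 7.5046, c* = (1−0.15)·7.5046 ≈ 6.3789.
At the golden rule the marginal product of capital equals n+δ: 0.31·3.69·k^(0.31−1) = 0.114. Solving, k_gold = (0.31·3.69/0.114)^(1/0.69) ≈ 28.2765.
y_gold = 3.69·28.2765^0.31 ≈ 10.3984, c_gold = y_gold − 0.114·k_gold ≈ 7.1749.
Gain: Δc = 7.1749 − 6.3789 ≈ 0.7961.

Δc ≈ 0.796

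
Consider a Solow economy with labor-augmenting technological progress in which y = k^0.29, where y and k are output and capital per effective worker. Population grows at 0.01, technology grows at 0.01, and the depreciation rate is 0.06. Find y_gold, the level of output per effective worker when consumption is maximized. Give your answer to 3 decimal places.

The effective depreciation rate is n + g + δ = 0.01 + 0.01 + 0.06 = 0.08.
At the golden rule the marginal product of capital equals n+g+δ: 0.29·k^(0.29−1) = 0.08. Solving, k_gold = (0.29/0.08)^(1/0.71) ≈ 6.1342.
Output: y_gold = k_gold^0.29 = 6.1342^0.29 ≈ 1.6922.

y_gold ≈ 1.692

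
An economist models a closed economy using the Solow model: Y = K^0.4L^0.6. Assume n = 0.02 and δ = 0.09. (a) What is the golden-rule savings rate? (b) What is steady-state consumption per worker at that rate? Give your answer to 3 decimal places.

(a) s_gold = 0.400; (b) c_gold ≈ 1.419

Capital per worker breaks even when investment replaces (n + δ)·k; here n + δ = 0.11.
For Cobb-Douglas, s_gold equals capital's share: s_gold = 0.4.
Setting f'(k) = n+δ gives 0.4·k^(0.4−1) = 0.11, hence k_gold = (0.4/0.11)^(1/0.6) ≈ 8.5990.
y_gold = 8.5990^0.4 ≈ 2.3647; c_gold = (1−0.4)·y_gold ≈ 1.4188.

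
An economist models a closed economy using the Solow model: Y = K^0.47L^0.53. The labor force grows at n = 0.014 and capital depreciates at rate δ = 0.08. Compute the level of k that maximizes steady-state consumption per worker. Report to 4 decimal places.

k_gold ≈ 20.8359

Break-even investment rate: n + δ = 0.014 + 0.08 = 0.094.
Setting f'(k) = n+δ gives 0.47·k^(0.47−1) = 0.094, hence k_gold = (0.47/0.094)^(1/0.53) ≈ 20.8359.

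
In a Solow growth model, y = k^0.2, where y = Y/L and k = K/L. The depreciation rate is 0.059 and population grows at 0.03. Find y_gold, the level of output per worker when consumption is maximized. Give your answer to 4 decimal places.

y_gold ≈ 1.2244

Capital per worker breaks even when investment replaces (n + δ)·k; here n + δ = 0.089.
Maximizing c = f(k) − (n+δ)·k gives f'(k) = n+δ, i.e. 0.2·k^(0.2−1) = 0.089, so k_gold = (0.2/0.089)^(1/0.8) ≈ 2.7514.
Output: y_gold = k_gold^0.2 = 2.7514^0.2 ≈ 1.2244.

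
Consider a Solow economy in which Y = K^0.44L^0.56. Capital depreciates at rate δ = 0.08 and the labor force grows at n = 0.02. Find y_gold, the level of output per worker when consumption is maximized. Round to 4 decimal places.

n + δ = 0.02 + 0.08 = 0.1.
At the golden rule the marginal product of capital equals n+δ: 0.44·k^(0.44−1) = 0.1. Solving, k_gold = (0.44/0.1)^(1/0.56) ≈ 14.0936.
Output: y_gold = k_gold^0.44 = 14.0936^0.44 ≈ 3.2031.

y_gold ≈ 3.2031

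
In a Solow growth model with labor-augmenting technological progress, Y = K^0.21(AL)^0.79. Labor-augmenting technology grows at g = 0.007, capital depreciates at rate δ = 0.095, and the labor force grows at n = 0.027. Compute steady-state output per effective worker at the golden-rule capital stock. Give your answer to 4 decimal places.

y_gold ≈ 1.1383

Capital per effective worker breaks even when investment replaces (n + g + δ)·k; here n + g + δ = 0.129.
At the golden rule the marginal product of capital equals n+g+δ: 0.21·k^(0.21−1) = 0.129. Solving, k_gold = (0.21/0.129)^(1/0.79) ≈ 1.8530.
Output: y_gold = k_gold^0.21 = 1.8530^0.21 ≈ 1.1383.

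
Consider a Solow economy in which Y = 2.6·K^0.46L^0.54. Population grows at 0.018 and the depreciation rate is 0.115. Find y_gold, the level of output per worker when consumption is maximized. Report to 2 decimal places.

y_gold ≈ 16.89

Break-even investment rate: n + δ = 0.018 + 0.115 = 0.133.
Maximizing c = f(k) − (n+δ)·k gives f'(k) = n+δ, i.e. 0.46·2.6·k^(0.46−1) = 0.133, so k_gold = (0.46·2.6/0.133)^(1/0.54) ≈ 58.4041.
Output: y_gold = 2.6·k_gold^0.46 = 2.6·58.4041^0.46 ≈ 16.8864.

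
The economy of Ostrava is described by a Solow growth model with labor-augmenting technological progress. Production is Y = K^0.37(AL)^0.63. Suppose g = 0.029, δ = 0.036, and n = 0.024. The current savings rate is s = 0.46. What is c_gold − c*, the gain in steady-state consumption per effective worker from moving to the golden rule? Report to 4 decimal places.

Δc ≈ 0.0377

n + g + δ = 0.024 + 0.029 + 0.036 = 0.089.
Current steady state (s = 0.46): k* = (0.46/0.089)^(1/0.63) ≈ 13.5622, y* = 13.5622^0.37 ≈ 2.6240, c* = (1−0.46)·2.6240 ≈ 1.4170.
Golden rule sets MPK = n+g+δ: 0.37·k^(0.37−1) = 0.089, so k_gold = (0.37/0.089)^(1/0.63) ≈ 9.5993.
y_gold = 9.5993^0.37 ≈ 2.3090, c_gold = y_gold − 0.089·k_gold ≈ 1.4547.
Gain: Δc = 1.4547 − 1.4170 ≈ 0.0377.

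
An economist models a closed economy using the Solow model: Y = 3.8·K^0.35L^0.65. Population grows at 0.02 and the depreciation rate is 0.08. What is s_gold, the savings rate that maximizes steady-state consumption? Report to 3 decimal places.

The effective depreciation rate is n + δ = 0.02 + 0.08 = 0.1.
At the golden rule MPK = n+δ, and in any Cobb-Douglas steady state s = (n+δ)·k/y = MPK·k/y = capital's share 0.35.

s_gold = 0.350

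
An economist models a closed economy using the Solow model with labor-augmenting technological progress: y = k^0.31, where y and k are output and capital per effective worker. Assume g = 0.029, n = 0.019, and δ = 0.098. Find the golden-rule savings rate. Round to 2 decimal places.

s_gold = 0.31

The effective depreciation rate is n + g + δ = 0.019 + 0.029 + 0.098 = 0.146.
At the golden rule MPK = n+g+δ, and in any Cobb-Douglas steady state s = (n+g+δ)·k/y = MPK·k/y = capital's share 0.31.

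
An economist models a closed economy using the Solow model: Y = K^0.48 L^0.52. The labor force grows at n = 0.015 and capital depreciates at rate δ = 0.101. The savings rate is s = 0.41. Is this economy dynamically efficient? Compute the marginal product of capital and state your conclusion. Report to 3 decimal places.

Capital per worker breaks even when investment replaces (n + δ)·k; here n + δ = 0.116.
Steady-state k*: s·k^0.48 = 0.116·k gives k* = (0.41/0.116)^(1/0.52) ≈ 11.3363.
MPK = 0.48·11.3363^(-0.52) ≈ 0.1358.
MPK > n+δ = 0.116, so the economy is dynamically efficient (under-saving).

dynamically efficient; MPK ≈ 0.136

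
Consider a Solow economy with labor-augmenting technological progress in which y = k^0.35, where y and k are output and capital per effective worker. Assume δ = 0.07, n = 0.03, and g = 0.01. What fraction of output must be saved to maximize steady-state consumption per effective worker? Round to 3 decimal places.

s_gold = 0.350

Break-even investment rate: n + g + δ = 0.03 + 0.01 + 0.07 = 0.11.
At the golden rule MPK = n+g+δ, and in any Cobb-Douglas steady state s = (n+g+δ)·k/y = MPK·k/y = capital's share 0.35.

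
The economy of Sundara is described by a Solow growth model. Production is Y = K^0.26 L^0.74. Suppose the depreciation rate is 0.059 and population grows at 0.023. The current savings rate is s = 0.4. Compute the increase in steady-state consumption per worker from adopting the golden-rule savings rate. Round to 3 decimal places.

Δc ≈ 0.063

Capital per worker breaks even when investment replaces (n + δ)·k; here n + δ = 0.082.
Current steady state (s = 0.4): k* = (0.4/0.082)^(1/0.74) ≈ 8.5126, y* = 8.5126^0.26 ≈ 1.7451, c* = (1−0.4)·1.7451 ≈ 1.0471.
Maximizing c = f(k) − (n+δ)·k gives f'(k) = n+δ, i.e. 0.26·k^(0.26−1) = 0.082, so k_gold = (0.26/0.082)^(1/0.74) ≈ 4.7560.
y_gold = 4.7560^0.26 ≈ 1.5000, c_gold = y_gold − 0.082·k_gold ≈ 1.1100.
Gain: Δc = 1.1100 − 1.0471 ≈ 0.0629.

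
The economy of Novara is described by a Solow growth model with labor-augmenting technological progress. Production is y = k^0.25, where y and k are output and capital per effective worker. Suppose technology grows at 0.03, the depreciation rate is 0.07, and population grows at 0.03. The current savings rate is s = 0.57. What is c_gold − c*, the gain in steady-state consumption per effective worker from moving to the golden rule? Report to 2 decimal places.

n + g + δ = 0.03 + 0.03 + 0.07 = 0.13.
Current steady state (s = 0.57): k* = (0.57/0.13)^(1/0.75) ≈ 7.1764, y* = 7.1764^0.25 ≈ 1.6367, c* = (1−0.57)·1.6367 ≈ 0.7038.
At the golden rule the marginal product of capital equals n+g+δ: 0.25·k^(0.25−1) = 0.13. Solving, k_gold = (0.25/0.13)^(1/0.75) ≈ 2.3915.
y_gold = 2.3915^0.25 ≈ 1.2436, c_gold = y_gold − 0.13·k_gold ≈ 0.9327.
Gain: Δc = 0.9327 − 0.7038 ≈ 0.2289.

Δc ≈ 0.23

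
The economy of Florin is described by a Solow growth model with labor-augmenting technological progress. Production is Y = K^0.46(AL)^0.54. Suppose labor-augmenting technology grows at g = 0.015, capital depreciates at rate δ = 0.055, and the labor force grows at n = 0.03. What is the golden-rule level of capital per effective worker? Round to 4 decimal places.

Break-even investment rate: n + g + δ = 0.03 + 0.015 + 0.055 = 0.1.
Golden rule sets MPK = n+g+δ: 0.46·k^(0.46−1) = 0.1, so k_gold = (0.46/0.1)^(1/0.54) ≈ 16.8783.

k_gold ≈ 16.8783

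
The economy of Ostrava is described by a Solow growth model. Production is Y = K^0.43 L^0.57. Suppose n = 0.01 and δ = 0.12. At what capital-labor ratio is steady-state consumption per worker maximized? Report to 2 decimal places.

k_gold ≈ 8.16

Break-even investment rate: n + δ = 0.01 + 0.12 = 0.13.
Maximizing c = f(k) − (n+δ)·k gives f'(k) = n+δ, i.e. 0.43·k^(0.43−1) = 0.13, so k_gold = (0.43/0.13)^(1/0.57) ≈ 8.1554.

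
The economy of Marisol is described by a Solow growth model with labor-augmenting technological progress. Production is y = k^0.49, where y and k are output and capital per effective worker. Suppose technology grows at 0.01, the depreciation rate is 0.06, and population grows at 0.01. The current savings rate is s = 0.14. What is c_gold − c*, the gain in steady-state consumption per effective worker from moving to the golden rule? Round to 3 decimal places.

n + g + δ = 0.01 + 0.01 + 0.06 = 0.08.
Current steady state (s = 0.14): k* = (0.14/0.08)^(1/0.51) ≈ 2.9960, y* = 2.9960^0.49 ≈ 1.7120, c* = (1−0.14)·1.7120 ≈ 1.4723.
At the golden rule the marginal product of capital equals n+g+δ: 0.49·k^(0.49−1) = 0.08. Solving, k_gold = (0.49/0.08)^(1/0.51) ≈ 34.9418.
y_gold = 34.9418^0.49 ≈ 5.7048, c_gold = y_gold − 0.08·k_gold ≈ 2.9094.
Gain: Δc = 2.9094 − 1.4723 ≈ 1.4371.

Δc ≈ 1.437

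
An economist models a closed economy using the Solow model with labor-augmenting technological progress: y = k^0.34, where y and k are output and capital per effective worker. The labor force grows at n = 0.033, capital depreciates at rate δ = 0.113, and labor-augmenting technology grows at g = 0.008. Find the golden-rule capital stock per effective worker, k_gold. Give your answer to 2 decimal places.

Capital per effective worker breaks even when investment replaces (n + g + δ)·k; here n + g + δ = 0.154.
Maximizing c = f(k) − (n+g+δ)·k gives f'(k) = n+g+δ, i.e. 0.34·k^(0.34−1) = 0.154, so k_gold = (0.34/0.154)^(1/0.66) ≈ 3.3201.

k_gold ≈ 3.32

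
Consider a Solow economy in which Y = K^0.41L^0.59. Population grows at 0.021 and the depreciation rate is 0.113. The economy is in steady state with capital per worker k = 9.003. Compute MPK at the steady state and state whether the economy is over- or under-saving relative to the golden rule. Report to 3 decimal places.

over-saving; MPK ≈ 0.112

Capital per worker breaks even when investment replaces (n + δ)·k; here n + δ = 0.134.
MPK = 0.41·k^(0.41−1) = 0.41·9.003^(-0.59) ≈ 0.1121.
MPK < 0.134, so the economy is dynamically inefficient (over-saving).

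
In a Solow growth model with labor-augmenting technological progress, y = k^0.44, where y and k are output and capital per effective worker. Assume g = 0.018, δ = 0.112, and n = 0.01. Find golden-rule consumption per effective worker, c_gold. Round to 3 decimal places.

c_gold ≈ 1.377

n + g + δ = 0.01 + 0.018 + 0.112 = 0.14.
Setting f'(k) = n+g+δ gives 0.44·k^(0.44−1) = 0.14, hence k_gold = (0.44/0.14)^(1/0.56) ≈ 7.7282.
y_gold = 7.7282^0.44 ≈ 2.4590.
c_gold = y_gold − (n+g+δ)·k_gold = 2.4590 − 0.14·7.7282 ≈ 1.3770.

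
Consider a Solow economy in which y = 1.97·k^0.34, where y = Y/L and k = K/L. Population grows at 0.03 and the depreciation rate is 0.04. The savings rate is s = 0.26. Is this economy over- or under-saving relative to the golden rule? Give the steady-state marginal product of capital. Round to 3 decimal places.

The effective depreciation rate is n + δ = 0.03 + 0.04 = 0.07.
Steady-state k*: s·A·k^0.34 = 0.07·k gives k* = (0.26·1.97/0.07)^(1/0.66) ≈ 20.3990.
MPK = 0.34·1.97·20.3990^(-0.66) ≈ 0.0915.
MPK > n+δ = 0.07, so the economy is dynamically efficient (under-saving).

under-saving; MPK ≈ 0.092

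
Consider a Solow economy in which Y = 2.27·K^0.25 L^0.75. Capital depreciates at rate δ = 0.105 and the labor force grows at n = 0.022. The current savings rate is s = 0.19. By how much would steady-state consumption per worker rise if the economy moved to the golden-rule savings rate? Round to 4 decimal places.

Capital per worker breaks even when investment replaces (n + δ)·k; here n + δ = 0.127.
Current steady state (s = 0.19): k* = (0.19·2.27/0.127)^(1/0.75) ≈ 5.1047, y* = 2.27·5.1047^0.25 ≈ 3.4121, c* = (1−0.19)·3.4121 ≈ 2.7638.
Golden rule sets MPK = n+δ: 0.25·2.27·k^(0.25−1) = 0.127, so k_gold = (0.25·2.27/0.127)^(1/0.75) ≈ 7.3601.
y_gold = 2.27·7.3601^0.25 ≈ 3.7389, c_gold = y_gold − 0.127·k_gold ≈ 2.8042.
Gain: Δc = 2.8042 − 2.7638 ≈ 0.0404.

Δc ≈ 0.0404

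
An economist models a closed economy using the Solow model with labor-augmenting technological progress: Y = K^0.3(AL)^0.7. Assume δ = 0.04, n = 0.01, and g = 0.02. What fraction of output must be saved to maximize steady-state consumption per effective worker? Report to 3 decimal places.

Break-even investment rate: n + g + δ = 0.01 + 0.02 + 0.04 = 0.07.
At the golden rule MPK = n+g+δ, and in any Cobb-Douglas steady state s = (n+g+δ)·k/y = MPK·k/y = capital's share 0.3.

s_gold = 0.300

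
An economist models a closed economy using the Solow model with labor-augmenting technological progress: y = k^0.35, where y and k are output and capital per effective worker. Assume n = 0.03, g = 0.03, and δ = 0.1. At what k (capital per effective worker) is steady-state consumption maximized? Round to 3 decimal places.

Break-even investment rate: n + g + δ = 0.03 + 0.03 + 0.1 = 0.16.
At the golden rule the marginal product of capital equals n+g+δ: 0.35·k^(0.35−1) = 0.16. Solving, k_gold = (0.35/0.16)^(1/0.65) ≈ 3.3342.

k_gold ≈ 3.334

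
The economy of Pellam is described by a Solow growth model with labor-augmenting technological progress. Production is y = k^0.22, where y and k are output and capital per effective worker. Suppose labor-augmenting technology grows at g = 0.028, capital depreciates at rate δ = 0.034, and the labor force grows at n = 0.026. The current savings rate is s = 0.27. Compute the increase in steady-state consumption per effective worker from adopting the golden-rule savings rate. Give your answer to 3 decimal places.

Δc ≈ 0.009

Capital per effective worker breaks even when investment replaces (n + g + δ)·k; here n + g + δ = 0.088.
Current steady state (s = 0.27): k* = (0.27/0.088)^(1/0.78) ≈ 4.2093, y* = 4.2093^0.22 ≈ 1.3719, c* = (1−0.27)·1.3719 ≈ 1.0015.
Maximizing c = f(k) − (n+g+δ)·k gives f'(k) = n+g+δ, i.e. 0.22·k^(0.22−1) = 0.088, so k_gold = (0.22/0.088)^(1/0.78) ≈ 3.2373.
y_gold = 3.2373^0.22 ≈ 1.2949, c_gold = y_gold − 0.088·k_gold ≈ 1.0100.
Gain: Δc = 1.0100 − 1.0015 ≈ 0.0085.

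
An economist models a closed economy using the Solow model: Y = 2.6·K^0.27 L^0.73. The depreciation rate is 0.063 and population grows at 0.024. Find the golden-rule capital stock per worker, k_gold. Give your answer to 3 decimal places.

n + δ = 0.024 + 0.063 = 0.087.
Golden rule sets MPK = n+δ: 0.27·2.6·k^(0.27−1) = 0.087, so k_gold = (0.27·2.6/0.087)^(1/0.73) ≈ 17.4669.

k_gold ≈ 17.467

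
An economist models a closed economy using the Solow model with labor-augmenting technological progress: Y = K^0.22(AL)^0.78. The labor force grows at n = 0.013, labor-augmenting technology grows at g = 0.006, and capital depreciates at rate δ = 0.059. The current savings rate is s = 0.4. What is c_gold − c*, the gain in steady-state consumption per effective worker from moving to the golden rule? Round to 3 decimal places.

n + g + δ = 0.013 + 0.006 + 0.059 = 0.078.
Current steady state (s = 0.4): k* = (0.4/0.078)^(1/0.78) ≈ 8.1323, y* = 8.1323^0.22 ≈ 1.5858, c* = (1−0.4)·1.5858 ≈ 0.9515.
Maximizing c = f(k) − (n+g+δ)·k gives f'(k) = n+g+δ, i.e. 0.22·k^(0.22−1) = 0.078, so k_gold = (0.22/0.078)^(1/0.78) ≈ 3.7787.
y_gold = 3.7787^0.22 ≈ 1.3397, c_gold = y_gold − 0.078·k_gold ≈ 1.0450.
Gain: Δc = 1.0450 − 0.9515 ≈ 0.0935.

Δc ≈ 0.094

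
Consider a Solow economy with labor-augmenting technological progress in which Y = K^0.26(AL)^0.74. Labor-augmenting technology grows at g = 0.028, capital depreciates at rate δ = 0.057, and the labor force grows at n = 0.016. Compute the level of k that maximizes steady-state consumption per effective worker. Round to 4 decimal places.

k_gold ≈ 3.5887

Break-even investment rate: n + g + δ = 0.016 + 0.028 + 0.057 = 0.101.
At the golden rule the marginal product of capital equals n+g+δ: 0.26·k^(0.26−1) = 0.101. Solving, k_gold = (0.26/0.101)^(1/0.74) ≈ 3.5887.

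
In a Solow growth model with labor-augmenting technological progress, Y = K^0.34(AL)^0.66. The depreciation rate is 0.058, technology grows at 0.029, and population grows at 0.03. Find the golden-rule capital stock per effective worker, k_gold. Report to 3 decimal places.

n + g + δ = 0.03 + 0.029 + 0.058 = 0.117.
Setting f'(k) = n+g+δ gives 0.34·k^(0.34−1) = 0.117, hence k_gold = (0.34/0.117)^(1/0.66) ≈ 5.0345.

k_gold ≈ 5.035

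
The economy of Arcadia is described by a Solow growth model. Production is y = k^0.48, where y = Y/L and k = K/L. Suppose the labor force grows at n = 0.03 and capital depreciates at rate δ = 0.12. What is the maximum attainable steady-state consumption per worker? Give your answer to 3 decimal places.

The effective depreciation rate is n + δ = 0.03 + 0.12 = 0.15.
Setting f'(k) = n+δ gives 0.48·k^(0.48−1) = 0.15, hence k_gold = (0.48/0.15)^(1/0.52) ≈ 9.3636.
y_gold = 9.3636^0.48 ≈ 2.9261.
c_gold = y_gold − (n+δ)·k_gold = 2.9261 − 0.15·9.3636 ≈ 1.5216.

c_gold ≈ 1.522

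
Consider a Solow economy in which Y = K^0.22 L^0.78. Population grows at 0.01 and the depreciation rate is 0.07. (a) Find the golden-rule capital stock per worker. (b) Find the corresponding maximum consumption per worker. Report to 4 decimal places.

Break-even investment rate: n + δ = 0.01 + 0.07 = 0.08.
Setting f'(k) = n+δ gives 0.22·k^(0.22−1) = 0.08, hence k_gold = (0.22/0.08)^(1/0.78) ≈ 3.6580.
y_gold = 3.6580^0.22 ≈ 1.3302; c_gold = y_gold − 0.08·k_gold ≈ 1.0375.

(a) k_gold ≈ 3.6580; (b) c_gold ≈ 1.0375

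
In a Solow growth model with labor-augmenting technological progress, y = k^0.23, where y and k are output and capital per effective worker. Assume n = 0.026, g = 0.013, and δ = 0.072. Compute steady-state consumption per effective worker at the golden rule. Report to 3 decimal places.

c_gold ≈ 0.957

n + g + δ = 0.026 + 0.013 + 0.072 = 0.111.
Setting f'(k) = n+g+δ gives 0.23·k^(0.23−1) = 0.111, hence k_gold = (0.23/0.111)^(1/0.77) ≈ 2.5758.
y_gold = 2.5758^0.23 ≈ 1.2431.
c_gold = y_gold − (n+g+δ)·k_gold = 1.2431 − 0.111·2.5758 ≈ 0.9572.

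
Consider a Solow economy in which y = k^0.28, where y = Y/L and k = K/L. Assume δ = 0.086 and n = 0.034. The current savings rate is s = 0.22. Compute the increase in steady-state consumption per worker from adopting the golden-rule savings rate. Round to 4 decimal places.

n + δ = 0.034 + 0.086 = 0.12.
Current steady state (s = 0.22): k* = (0.22/0.12)^(1/0.72) ≈ 2.3207, y* = 2.3207^0.28 ≈ 1.2658, c* = (1−0.22)·1.2658 ≈ 0.9873.
Maximizing c = f(k) − (n+δ)·k gives f'(k) = n+δ, i.e. 0.28·k^(0.28−1) = 0.12, so k_gold = (0.28/0.12)^(1/0.72) ≈ 3.2440.
y_gold = 3.2440^0.28 ≈ 1.3903, c_gold = y_gold − 0.12·k_gold ≈ 1.0010.
Gain: Δc = 1.0010 − 0.9873 ≈ 0.0137.

Δc ≈ 0.0137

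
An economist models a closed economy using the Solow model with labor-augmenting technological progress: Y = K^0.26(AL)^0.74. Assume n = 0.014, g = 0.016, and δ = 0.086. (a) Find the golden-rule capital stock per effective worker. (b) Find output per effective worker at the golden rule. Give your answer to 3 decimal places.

(a) k_gold ≈ 2.976; (b) y_gold ≈ 1.328

The effective depreciation rate is n + g + δ = 0.014 + 0.016 + 0.086 = 0.116.
At the golden rule the marginal product of capital equals n+g+δ: 0.26·k^(0.26−1) = 0.116. Solving, k_gold = (0.26/0.116)^(1/0.74) ≈ 2.9762.
y_gold = 2.9762^0.26 ≈ 1.3279.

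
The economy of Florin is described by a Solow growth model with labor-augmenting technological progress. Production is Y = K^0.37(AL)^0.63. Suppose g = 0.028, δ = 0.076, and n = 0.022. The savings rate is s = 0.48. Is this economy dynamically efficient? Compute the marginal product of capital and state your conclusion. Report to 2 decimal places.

Break-even investment rate: n + g + δ = 0.022 + 0.028 + 0.076 = 0.126.
Steady-state k*: s·k^0.37 = 0.126·k gives k* = (0.48/0.126)^(1/0.63) ≈ 8.3564.
MPK = 0.37·8.3564^(-0.63) ≈ 0.0971.
MPK < n+g+δ = 0.126, so the economy is dynamically inefficient (over-saving).

dynamically inefficient; MPK ≈ 0.10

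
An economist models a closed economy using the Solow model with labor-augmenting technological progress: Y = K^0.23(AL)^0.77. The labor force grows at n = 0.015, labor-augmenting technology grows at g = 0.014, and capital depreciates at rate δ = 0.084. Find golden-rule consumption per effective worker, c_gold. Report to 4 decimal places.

c_gold ≈ 0.9521

n + g + δ = 0.015 + 0.014 + 0.084 = 0.113.
At the golden rule the marginal product of capital equals n+g+δ: 0.23·k^(0.23−1) = 0.113. Solving, k_gold = (0.23/0.113)^(1/0.77) ≈ 2.5168.
y_gold = 2.5168^0.23 ≈ 1.2365.
c_gold = y_gold − (n+g+δ)·k_gold = 1.2365 − 0.113·2.5168 ≈ 0.9521.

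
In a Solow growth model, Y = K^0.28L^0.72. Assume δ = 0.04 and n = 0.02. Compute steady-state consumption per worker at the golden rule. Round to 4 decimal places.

The effective depreciation rate is n + δ = 0.02 + 0.04 = 0.06.
At the golden rule the marginal product of capital equals n+δ: 0.28·k^(0.28−1) = 0.06. Solving, k_gold = (0.28/0.06)^(1/0.72) ≈ 8.4952.
y_gold = 8.4952^0.28 ≈ 1.8204.
c_gold = y_gold − (n+δ)·k_gold = 1.8204 − 0.06·8.4952 ≈ 1.3107.

c_gold ≈ 1.3107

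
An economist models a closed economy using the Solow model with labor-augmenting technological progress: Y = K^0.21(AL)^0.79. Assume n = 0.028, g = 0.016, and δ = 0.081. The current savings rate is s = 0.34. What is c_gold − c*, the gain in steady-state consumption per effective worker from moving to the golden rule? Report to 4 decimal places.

Δc ≈ 0.0457

Capital per effective worker breaks even when investment replaces (n + g + δ)·k; here n + g + δ = 0.125.
Current steady state (s = 0.34): k* = (0.34/0.125)^(1/0.79) ≈ 3.5488, y* = 3.5488^0.21 ≈ 1.3047, c* = (1−0.34)·1.3047 ≈ 0.8611.
At the golden rule the marginal product of capital equals n+g+δ: 0.21·k^(0.21−1) = 0.125. Solving, k_gold = (0.21/0.125)^(1/0.79) ≈ 1.9284.
y_gold = 1.9284^0.21 ≈ 1.1479, c_gold = y_gold − 0.125·k_gold ≈ 0.9068.
Gain: Δc = 0.9068 − 0.8611 ≈ 0.0457.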